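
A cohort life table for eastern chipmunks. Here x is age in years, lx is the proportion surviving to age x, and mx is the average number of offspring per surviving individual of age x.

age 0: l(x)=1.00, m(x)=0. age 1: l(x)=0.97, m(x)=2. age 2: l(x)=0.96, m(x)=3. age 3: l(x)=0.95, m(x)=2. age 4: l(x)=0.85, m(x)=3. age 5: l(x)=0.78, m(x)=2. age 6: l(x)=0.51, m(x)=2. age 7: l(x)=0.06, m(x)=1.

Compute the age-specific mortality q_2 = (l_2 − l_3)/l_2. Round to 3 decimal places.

q_2 = (l_2 − l_3) / l_2 = (0.96 − 0.95) / 0.96
     = 0.01 / 0.96 = 0.010417… → 0.010

0.010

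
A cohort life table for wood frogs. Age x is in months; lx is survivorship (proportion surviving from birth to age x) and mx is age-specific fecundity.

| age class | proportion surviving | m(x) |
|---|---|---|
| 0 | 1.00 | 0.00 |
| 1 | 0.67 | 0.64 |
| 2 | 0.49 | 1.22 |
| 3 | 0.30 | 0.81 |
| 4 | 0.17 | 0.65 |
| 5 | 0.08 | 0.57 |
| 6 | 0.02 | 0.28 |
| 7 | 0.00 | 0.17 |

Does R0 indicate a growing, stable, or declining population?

R0 = Σ lx·mx = 0 + 0.4288 + 0.5978 + 0.243 + 0.1105 + 0.0456 + 0.0056 + 0 = 1.4313
R0 > 1, so the population is growing.

growing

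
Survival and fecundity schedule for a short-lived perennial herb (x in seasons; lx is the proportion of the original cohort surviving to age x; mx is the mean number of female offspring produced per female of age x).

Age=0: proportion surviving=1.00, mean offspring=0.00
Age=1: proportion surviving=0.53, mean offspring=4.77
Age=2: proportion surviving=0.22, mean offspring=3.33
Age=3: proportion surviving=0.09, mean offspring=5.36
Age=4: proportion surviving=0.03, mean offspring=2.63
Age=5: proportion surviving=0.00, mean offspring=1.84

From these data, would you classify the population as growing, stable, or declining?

growing

R0 = Σ lx·mx = 0 + 2.5281 + 0.7326 + 0.4824 + 0.0789 + 0 = 3.822
R0 > 1, so the population is growing.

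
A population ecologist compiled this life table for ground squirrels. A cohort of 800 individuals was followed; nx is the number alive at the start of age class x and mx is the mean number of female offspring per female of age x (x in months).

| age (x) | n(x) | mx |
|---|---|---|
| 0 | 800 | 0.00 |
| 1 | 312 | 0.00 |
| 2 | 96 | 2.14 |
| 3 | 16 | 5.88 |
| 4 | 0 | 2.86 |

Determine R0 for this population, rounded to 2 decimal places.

lx = nx/n0 = nx/800: 1, 0.39, 0.12, 0.02, 0
lx·mx by age: 0, 0, 0.2568, 0.1176, 0
R0 = Σ lx·mx = 0.3744 → 0.37

0.37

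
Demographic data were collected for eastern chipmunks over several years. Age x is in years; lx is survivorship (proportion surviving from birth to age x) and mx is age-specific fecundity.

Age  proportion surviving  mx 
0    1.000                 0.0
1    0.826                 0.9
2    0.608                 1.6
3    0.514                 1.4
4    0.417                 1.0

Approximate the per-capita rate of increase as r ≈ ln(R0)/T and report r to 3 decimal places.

R0 = Σ lx·mx = 0 + 0.7434 + 0.9728 + 0.7196 + 0.417 = 2.8528
Σ x·lx·mx = 6.5158; T = 6.5158/2.8528 = 2.284…
r ≈ ln(R0)/T = ln(2.8528)/2.284… = 0.45898… → 0.459

0.459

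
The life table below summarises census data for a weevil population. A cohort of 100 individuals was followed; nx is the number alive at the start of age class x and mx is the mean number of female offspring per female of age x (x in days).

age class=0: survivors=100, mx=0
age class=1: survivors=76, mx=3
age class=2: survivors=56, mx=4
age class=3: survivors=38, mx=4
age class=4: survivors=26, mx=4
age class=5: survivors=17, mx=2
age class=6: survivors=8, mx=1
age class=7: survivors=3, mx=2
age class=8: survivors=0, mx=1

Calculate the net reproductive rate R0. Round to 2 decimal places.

7.56

lx = nx/n0 = nx/100: 1, 0.76, 0.56, 0.38, 0.26, 0.17, 0.08, 0.03, 0
lx·mx by age: 0, 2.28, 2.24, 1.52, 1.04, 0.34, 0.08, 0.06, 0
R0 = Σ lx·mx = 7.56 → 7.56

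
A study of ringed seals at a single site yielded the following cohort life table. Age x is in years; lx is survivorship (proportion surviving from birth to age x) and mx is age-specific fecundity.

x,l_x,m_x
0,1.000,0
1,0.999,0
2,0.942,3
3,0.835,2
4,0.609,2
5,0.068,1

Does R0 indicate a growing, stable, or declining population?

R0 = Σ lx·mx = 0 + 0 + 2.826 + 1.67 + 1.218 + 0.068 = 5.782
R0 > 1, so the population is growing.

growing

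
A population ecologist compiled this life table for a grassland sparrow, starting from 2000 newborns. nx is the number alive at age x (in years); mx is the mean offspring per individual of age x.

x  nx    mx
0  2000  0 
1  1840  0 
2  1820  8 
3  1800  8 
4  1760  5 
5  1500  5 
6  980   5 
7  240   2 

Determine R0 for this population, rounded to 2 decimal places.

lx = nx/n0 = nx/2000: 1, 0.92, 0.91, 0.9, 0.88, 0.75, 0.49, 0.12
lx·mx by age: 0, 0, 7.28, 7.2, 4.4, 3.75, 2.45, 0.24
R0 = Σ lx·mx = 25.32 → 25.32

25.32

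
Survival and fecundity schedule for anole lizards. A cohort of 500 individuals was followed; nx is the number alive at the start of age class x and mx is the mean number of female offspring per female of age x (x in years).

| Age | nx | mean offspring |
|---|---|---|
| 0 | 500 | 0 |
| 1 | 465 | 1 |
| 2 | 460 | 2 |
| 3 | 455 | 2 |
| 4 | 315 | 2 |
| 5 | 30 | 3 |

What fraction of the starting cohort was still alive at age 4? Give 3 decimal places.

l_4 = n_4/n_0 = 315/500 = 0.63 → 0.630

0.630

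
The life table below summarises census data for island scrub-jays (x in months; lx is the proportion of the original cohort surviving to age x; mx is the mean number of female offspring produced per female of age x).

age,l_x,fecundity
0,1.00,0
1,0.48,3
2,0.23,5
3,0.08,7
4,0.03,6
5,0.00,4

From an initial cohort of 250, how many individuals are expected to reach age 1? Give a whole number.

Expected survivors = N0 · l_1 = 250 × 0.48 = 120 → 120

120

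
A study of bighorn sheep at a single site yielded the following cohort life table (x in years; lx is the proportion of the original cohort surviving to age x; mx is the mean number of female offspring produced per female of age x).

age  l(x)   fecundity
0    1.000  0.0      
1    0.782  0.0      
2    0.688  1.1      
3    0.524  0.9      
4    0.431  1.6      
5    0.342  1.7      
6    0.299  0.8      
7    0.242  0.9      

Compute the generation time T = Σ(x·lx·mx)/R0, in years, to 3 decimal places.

lx·mx: 0, 0, 0.7568, 0.4716, 0.6896, 0.5814, 0.2392, 0.2178 → R0 = 2.9564
x·lx·mx: 0, 0, 1.5136, 1.4148, 2.7584, 2.907, 1.4352, 1.5246 → Σ = 11.5536
T = 11.5536 / 2.9564 = 3.907996… → 3.908

3.908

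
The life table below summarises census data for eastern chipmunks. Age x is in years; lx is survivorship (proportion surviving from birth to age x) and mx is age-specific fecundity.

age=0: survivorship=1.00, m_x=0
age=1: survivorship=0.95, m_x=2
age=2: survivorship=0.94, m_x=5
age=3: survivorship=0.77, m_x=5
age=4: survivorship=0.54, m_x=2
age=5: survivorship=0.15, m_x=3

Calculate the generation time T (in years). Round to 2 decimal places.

2.46

lx·mx: 0, 1.9, 4.7, 3.85, 1.08, 0.45 → R0 = 11.98
x·lx·mx: 0, 1.9, 9.4, 11.55, 4.32, 2.25 → Σ = 29.42
T = 29.42 / 11.98 = 2.45576… → 2.46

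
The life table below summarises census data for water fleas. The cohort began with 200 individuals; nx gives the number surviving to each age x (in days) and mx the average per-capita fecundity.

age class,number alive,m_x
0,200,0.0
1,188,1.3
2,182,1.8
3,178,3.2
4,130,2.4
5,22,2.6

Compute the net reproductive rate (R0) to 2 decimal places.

7.55

lx = nx/n0 = nx/200: 1, 0.94, 0.91, 0.89, 0.65, 0.11
lx·mx by age: 0, 1.222, 1.638, 2.848, 1.56, 0.286
R0 = Σ lx·mx = 7.554 → 7.55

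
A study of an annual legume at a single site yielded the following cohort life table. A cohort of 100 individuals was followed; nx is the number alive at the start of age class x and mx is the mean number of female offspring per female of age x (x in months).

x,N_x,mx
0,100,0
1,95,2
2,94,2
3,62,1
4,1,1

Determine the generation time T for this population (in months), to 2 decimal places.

1.71

lx = nx/n0 = nx/100: 1, 0.95, 0.94, 0.62, 0.01
lx·mx: 0, 1.9, 1.88, 0.62, 0.01 → R0 = 4.41
x·lx·mx: 0, 1.9, 3.76, 1.86, 0.04 → Σ = 7.56
T = 7.56 / 4.41 = 1.714286… → 1.71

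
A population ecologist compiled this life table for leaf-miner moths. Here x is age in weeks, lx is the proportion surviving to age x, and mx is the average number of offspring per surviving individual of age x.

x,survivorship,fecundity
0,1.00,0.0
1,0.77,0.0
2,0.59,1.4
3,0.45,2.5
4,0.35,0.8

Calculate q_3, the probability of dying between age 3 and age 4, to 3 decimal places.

0.222

q_3 = (l_3 − l_4) / l_3 = (0.45 − 0.35) / 0.45
     = 0.1 / 0.45 = 0.222222… → 0.222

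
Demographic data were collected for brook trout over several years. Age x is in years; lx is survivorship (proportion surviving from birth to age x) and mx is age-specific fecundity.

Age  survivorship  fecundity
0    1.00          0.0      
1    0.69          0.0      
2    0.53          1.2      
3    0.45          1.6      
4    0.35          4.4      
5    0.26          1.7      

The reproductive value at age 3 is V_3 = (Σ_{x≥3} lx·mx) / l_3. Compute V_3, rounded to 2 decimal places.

lx·mx for x ≥ 3: 0.72, 1.54, 0.442 → sum = 2.702
V_3 = 2.702 / l_3 = 2.702 / 0.45 = 6.004444… → 6.00

6.00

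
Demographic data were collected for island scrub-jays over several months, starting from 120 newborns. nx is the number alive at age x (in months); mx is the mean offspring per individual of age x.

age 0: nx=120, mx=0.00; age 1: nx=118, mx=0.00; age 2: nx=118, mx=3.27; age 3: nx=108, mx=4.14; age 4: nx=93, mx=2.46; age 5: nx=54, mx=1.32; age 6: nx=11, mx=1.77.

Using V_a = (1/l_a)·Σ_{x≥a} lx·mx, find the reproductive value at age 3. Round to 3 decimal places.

7.099

lx = nx/n0 = nx/120: 1, 0.98333…, 0.98333…, 0.9, 0.775, 0.45, 0.09167…
lx·mx for x ≥ 3: 3.726, 1.9065, 0.594, 0.16225… → sum = 6.38875…
V_3 = 6.38875… / l_3 = 6.38875… / 0.9 = 7.098611… → 7.099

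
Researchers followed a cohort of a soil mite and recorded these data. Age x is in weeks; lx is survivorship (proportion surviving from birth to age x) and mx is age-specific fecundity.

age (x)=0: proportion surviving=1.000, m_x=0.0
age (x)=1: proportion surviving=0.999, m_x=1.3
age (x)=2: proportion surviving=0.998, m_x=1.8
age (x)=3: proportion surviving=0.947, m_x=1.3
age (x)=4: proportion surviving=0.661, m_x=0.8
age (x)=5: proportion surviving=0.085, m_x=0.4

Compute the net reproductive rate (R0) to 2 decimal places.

4.89

lx·mx by age: 0, 1.2987, 1.7964, 1.2311, 0.5288, 0.034
R0 = Σ lx·mx = 4.889 → 4.89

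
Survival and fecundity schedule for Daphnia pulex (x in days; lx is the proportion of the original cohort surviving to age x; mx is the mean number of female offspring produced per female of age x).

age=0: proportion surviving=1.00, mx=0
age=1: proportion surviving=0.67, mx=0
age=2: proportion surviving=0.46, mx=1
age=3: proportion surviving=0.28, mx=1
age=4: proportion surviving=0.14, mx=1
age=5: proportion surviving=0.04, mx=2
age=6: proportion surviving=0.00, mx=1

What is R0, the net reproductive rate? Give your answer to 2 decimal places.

0.96

lx·mx by age: 0, 0, 0.46, 0.28, 0.14, 0.08, 0
R0 = Σ lx·mx = 0.96 → 0.96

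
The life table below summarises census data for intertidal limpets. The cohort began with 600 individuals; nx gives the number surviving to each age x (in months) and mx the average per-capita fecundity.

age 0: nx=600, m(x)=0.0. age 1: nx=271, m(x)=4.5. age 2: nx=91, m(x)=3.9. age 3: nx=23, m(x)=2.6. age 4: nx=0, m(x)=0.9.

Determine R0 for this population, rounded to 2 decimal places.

2.72

lx = nx/n0 = nx/600: 1, 0.45167…, 0.15167…, 0.03833…, 0
lx·mx by age: 0, 2.0325…, 0.5915…, 0.099667…, 0
R0 = Σ lx·mx = 2.723667… → 2.72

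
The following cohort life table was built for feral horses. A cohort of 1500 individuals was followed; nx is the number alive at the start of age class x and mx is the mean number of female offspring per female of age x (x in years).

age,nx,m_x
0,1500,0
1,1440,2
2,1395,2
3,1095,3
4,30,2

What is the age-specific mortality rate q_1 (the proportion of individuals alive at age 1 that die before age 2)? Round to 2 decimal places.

lx = nx/n0 = nx/1500: 1, 0.96, 0.93, 0.73, 0.02
q_1 = (l_1 − l_2) / l_1 = (0.96 − 0.93) / 0.96
     = 0.03 / 0.96 = 0.03125 → 0.03

0.03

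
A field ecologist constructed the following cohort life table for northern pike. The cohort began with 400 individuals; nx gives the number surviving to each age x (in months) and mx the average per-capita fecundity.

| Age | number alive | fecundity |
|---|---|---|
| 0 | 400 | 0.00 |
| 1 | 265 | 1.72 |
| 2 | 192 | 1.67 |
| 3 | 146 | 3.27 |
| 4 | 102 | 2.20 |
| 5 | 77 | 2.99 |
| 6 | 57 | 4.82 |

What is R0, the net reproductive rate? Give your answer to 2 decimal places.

4.96

lx = nx/n0 = nx/400: 1, 0.6625, 0.48, 0.365, 0.255, 0.1925, 0.1425
lx·mx by age: 0, 1.1395, 0.8016, 1.19355, 0.561, 0.575575, 0.68685
R0 = Σ lx·mx = 4.958075 → 4.96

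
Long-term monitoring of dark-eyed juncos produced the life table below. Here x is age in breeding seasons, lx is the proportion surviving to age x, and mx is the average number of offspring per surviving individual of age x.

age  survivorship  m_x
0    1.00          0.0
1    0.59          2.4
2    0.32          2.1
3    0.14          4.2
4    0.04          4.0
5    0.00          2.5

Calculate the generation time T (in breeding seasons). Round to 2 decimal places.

lx·mx: 0, 1.416, 0.672, 0.588, 0.16, 0 → R0 = 2.836
x·lx·mx: 0, 1.416, 1.344, 1.764, 0.64, 0 → Σ = 5.164
T = 5.164 / 2.836 = 1.820874… → 1.82

1.82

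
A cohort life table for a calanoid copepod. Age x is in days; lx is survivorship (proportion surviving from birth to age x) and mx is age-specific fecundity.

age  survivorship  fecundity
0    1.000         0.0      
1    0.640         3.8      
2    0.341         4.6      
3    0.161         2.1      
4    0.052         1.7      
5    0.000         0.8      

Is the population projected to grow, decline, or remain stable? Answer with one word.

growing

R0 = Σ lx·mx = 0 + 2.432 + 1.5686 + 0.3381 + 0.0884 + 0 = 4.4271
R0 > 1, so the population is growing.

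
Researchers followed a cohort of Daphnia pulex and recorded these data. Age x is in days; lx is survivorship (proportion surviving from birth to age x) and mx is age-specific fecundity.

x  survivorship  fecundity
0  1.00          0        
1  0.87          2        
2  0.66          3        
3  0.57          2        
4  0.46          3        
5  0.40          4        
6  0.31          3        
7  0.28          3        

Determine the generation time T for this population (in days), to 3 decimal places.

lx·mx: 0, 1.74, 1.98, 1.14, 1.38, 1.6, 0.93, 0.84 → R0 = 9.61
x·lx·mx: 0, 1.74, 3.96, 3.42, 5.52, 8, 5.58, 5.88 → Σ = 34.1
T = 34.1 / 9.61 = 3.548387… → 3.548

3.548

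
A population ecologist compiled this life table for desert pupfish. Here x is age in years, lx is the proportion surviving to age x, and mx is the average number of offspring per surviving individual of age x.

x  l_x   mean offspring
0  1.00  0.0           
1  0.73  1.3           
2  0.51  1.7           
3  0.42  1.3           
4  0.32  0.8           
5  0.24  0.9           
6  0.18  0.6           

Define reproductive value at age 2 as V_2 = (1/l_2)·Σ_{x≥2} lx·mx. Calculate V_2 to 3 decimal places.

3.908

lx·mx for x ≥ 2: 0.867, 0.546, 0.256, 0.216, 0.108 → sum = 1.993
V_2 = 1.993 / l_2 = 1.993 / 0.51 = 3.907843… → 3.908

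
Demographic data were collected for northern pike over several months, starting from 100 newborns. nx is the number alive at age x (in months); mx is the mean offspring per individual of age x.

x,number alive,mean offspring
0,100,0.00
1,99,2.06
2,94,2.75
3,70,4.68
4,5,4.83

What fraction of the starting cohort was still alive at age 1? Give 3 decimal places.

0.990

l_1 = n_1/n_0 = 99/100 = 0.99 → 0.990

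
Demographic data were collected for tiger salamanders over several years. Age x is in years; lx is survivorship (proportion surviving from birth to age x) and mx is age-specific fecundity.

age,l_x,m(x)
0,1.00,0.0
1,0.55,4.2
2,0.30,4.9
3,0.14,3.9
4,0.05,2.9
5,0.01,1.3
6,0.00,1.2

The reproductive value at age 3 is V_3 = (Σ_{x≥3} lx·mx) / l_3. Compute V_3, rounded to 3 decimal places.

lx·mx for x ≥ 3: 0.546, 0.145, 0.013, 0 → sum = 0.704
V_3 = 0.704 / l_3 = 0.704 / 0.14 = 5.028571… → 5.029

5.029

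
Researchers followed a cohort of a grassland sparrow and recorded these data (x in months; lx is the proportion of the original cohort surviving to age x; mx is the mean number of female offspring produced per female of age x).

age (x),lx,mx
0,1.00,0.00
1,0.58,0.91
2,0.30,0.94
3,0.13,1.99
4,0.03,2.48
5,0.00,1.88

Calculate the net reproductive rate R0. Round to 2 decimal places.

1.14

lx·mx by age: 0, 0.5278, 0.282, 0.2587, 0.0744, 0
R0 = Σ lx·mx = 1.1429 → 1.14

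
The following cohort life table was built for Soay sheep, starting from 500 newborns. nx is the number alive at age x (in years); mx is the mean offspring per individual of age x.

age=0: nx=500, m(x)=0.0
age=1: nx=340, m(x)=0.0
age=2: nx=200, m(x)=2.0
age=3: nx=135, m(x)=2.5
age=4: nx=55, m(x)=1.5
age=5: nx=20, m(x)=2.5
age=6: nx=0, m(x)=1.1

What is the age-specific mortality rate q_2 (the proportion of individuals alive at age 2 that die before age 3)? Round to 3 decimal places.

lx = nx/n0 = nx/500: 1, 0.68, 0.4, 0.27, 0.11, 0.04, 0
q_2 = (l_2 − l_3) / l_2 = (0.4 − 0.27) / 0.4
     = 0.13 / 0.4 = 0.325 → 0.325

0.325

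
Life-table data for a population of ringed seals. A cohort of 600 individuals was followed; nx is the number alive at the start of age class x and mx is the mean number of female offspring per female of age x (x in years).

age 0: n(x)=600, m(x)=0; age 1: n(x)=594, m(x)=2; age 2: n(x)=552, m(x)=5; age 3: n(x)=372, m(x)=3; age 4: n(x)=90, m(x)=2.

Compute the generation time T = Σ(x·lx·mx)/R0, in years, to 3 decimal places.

2.055

lx = nx/n0 = nx/600: 1, 0.99, 0.92, 0.62, 0.15
lx·mx: 0, 1.98, 4.6, 1.86, 0.3 → R0 = 8.74
x·lx·mx: 0, 1.98, 9.2, 5.58, 1.2 → Σ = 17.96
T = 17.96 / 8.74 = 2.05492… → 2.055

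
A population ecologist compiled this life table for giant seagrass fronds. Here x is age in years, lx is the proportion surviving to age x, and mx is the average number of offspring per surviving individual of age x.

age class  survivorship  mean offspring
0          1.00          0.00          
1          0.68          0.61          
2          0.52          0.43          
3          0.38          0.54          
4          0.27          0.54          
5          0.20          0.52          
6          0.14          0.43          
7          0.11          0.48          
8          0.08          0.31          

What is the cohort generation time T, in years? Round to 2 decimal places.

lx·mx: 0, 0.4148, 0.2236, 0.2052, 0.1458, 0.104, 0.0602, 0.0528, 0.0248 → R0 = 1.2312
x·lx·mx: 0, 0.4148, 0.4472, 0.6156, 0.5832, 0.52, 0.3612, 0.3696, 0.1984 → Σ = 3.51
T = 3.51 / 1.2312 = 2.850877… → 2.85

2.85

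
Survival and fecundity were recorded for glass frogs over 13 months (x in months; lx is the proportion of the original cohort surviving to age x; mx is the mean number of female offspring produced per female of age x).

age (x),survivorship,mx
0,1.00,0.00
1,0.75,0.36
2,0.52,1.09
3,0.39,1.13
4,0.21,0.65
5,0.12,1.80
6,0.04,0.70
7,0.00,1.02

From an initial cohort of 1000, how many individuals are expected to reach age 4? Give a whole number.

Expected survivors = N0 · l_4 = 1000 × 0.21 = 210 → 210

210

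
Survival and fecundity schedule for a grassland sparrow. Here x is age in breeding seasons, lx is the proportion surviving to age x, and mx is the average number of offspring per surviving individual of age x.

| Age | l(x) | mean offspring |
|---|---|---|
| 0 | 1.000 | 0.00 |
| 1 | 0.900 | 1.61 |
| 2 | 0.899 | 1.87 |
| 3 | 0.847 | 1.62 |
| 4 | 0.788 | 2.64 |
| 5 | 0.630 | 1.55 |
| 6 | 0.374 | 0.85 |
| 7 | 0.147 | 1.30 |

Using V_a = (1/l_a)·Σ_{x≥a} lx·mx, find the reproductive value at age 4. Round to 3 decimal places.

4.525

lx·mx for x ≥ 4: 2.08032, 0.9765, 0.3179, 0.1911 → sum = 3.56582
V_4 = 3.56582 / l_4 = 3.56582 / 0.788 = 4.525152… → 4.525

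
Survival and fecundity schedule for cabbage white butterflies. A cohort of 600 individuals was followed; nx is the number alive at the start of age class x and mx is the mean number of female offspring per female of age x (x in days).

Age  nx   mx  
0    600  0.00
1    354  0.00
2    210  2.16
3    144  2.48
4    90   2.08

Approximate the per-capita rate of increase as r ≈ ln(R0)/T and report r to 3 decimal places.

0.186

lx = nx/n0 = nx/600: 1, 0.59, 0.35, 0.24, 0.15
R0 = Σ lx·mx = 0 + 0 + 0.756 + 0.5952 + 0.312 = 1.6632
Σ x·lx·mx = 4.5456; T = 4.5456/1.6632 = 2.73304…
r ≈ ln(R0)/T = ln(1.6632)/2.73304… = 0.18615… → 0.186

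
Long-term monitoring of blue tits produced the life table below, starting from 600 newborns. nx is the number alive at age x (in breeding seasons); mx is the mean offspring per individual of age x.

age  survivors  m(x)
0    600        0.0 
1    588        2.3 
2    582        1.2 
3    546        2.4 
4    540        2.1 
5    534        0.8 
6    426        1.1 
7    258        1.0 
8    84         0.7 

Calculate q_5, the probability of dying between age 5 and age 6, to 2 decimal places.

lx = nx/n0 = nx/600: 1, 0.98, 0.97, 0.91, 0.9, 0.89, 0.71, 0.43, 0.14
q_5 = (l_5 − l_6) / l_5 = (0.89 − 0.71) / 0.89
     = 0.18 / 0.89 = 0.202247… → 0.20

0.20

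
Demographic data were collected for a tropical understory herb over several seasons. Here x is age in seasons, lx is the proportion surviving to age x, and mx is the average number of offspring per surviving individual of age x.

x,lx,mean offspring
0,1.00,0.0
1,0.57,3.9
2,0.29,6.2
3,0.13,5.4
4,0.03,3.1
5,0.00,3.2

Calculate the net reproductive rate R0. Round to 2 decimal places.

4.82

lx·mx by age: 0, 2.223, 1.798, 0.702, 0.093, 0
R0 = Σ lx·mx = 4.816 → 4.82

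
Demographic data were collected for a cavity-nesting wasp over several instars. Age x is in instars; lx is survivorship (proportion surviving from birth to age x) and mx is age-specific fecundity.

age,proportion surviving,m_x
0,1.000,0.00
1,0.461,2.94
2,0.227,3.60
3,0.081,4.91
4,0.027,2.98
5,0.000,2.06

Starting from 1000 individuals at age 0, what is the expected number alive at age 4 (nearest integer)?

27

Expected survivors = N0 · l_4 = 1000 × 0.027 = 27 → 27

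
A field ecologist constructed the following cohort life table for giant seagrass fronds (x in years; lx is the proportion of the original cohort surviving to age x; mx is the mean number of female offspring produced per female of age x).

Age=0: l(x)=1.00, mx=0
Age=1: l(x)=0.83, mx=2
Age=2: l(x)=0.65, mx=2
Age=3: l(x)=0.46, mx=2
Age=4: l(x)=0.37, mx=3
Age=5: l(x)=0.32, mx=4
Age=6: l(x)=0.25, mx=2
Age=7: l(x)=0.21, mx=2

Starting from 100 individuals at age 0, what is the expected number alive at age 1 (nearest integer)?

Expected survivors = N0 · l_1 = 100 × 0.83 = 83 → 83

83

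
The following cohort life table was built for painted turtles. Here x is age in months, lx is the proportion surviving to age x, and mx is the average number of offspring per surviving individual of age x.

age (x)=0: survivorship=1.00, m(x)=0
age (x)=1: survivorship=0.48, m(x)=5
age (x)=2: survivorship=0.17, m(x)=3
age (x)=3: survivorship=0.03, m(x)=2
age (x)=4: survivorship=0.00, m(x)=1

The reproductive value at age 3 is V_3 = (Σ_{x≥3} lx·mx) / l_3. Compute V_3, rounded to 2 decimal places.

lx·mx for x ≥ 3: 0.06, 0 → sum = 0.06
V_3 = 0.06 / l_3 = 0.06 / 0.03 = 2 → 2.00

2.00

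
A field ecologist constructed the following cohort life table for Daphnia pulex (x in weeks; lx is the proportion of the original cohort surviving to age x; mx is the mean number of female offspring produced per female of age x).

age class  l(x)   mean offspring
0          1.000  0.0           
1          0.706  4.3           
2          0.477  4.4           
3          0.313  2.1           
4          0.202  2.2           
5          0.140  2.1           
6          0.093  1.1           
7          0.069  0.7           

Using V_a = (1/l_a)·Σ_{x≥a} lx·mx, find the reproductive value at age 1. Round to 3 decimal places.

9.463

lx·mx for x ≥ 1: 3.0358, 2.0988, 0.6573, 0.4444, 0.294, 0.1023, 0.0483 → sum = 6.6809
V_1 = 6.6809 / l_1 = 6.6809 / 0.706 = 9.463031… → 9.463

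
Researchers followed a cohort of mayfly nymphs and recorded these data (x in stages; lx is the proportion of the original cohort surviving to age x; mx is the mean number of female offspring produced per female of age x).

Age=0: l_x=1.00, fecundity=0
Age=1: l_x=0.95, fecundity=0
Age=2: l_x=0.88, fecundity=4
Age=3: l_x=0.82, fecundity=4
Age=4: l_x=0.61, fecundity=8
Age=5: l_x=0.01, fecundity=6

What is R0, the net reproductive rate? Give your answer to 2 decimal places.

lx·mx by age: 0, 0, 3.52, 3.28, 4.88, 0.06
R0 = Σ lx·mx = 11.74 → 11.74

11.74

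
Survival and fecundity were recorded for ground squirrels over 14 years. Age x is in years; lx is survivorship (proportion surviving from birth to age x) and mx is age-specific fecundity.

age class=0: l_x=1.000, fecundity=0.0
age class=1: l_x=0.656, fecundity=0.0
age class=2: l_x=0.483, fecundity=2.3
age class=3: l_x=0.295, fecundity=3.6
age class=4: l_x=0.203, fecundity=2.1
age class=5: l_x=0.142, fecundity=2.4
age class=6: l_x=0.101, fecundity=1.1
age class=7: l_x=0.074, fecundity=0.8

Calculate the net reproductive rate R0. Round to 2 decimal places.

3.11

lx·mx by age: 0, 0, 1.1109, 1.062, 0.4263, 0.3408, 0.1111, 0.0592
R0 = Σ lx·mx = 3.1103 → 3.11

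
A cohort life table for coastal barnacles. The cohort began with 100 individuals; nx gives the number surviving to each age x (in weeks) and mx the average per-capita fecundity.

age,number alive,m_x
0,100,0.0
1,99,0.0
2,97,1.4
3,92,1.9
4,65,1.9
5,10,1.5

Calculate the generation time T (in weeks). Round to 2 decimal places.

lx = nx/n0 = nx/100: 1, 0.99, 0.97, 0.92, 0.65, 0.1
lx·mx: 0, 0, 1.358, 1.748, 1.235, 0.15 → R0 = 4.491
x·lx·mx: 0, 0, 2.716, 5.244, 4.94, 0.75 → Σ = 13.65
T = 13.65 / 4.491 = 3.039412… → 3.04

3.04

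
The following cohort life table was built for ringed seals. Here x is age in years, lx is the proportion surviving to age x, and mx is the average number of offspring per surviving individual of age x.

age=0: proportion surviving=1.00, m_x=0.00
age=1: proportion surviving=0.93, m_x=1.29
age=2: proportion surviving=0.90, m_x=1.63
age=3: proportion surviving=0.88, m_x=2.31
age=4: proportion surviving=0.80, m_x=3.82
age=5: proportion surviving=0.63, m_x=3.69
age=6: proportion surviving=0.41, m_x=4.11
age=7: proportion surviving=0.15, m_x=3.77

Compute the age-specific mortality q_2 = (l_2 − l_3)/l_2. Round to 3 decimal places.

0.022

q_2 = (l_2 − l_3) / l_2 = (0.9 − 0.88) / 0.9
     = 0.02 / 0.9 = 0.022222… → 0.022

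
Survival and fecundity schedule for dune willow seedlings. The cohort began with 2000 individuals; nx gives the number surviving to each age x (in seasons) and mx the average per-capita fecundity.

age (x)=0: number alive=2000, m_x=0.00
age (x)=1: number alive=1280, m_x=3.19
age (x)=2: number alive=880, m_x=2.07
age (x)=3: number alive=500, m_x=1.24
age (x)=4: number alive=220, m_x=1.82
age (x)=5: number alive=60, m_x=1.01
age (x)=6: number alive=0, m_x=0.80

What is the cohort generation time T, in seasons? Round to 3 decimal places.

lx = nx/n0 = nx/2000: 1, 0.64, 0.44, 0.25, 0.11, 0.03, 0
lx·mx: 0, 2.0416, 0.9108, 0.31, 0.2002, 0.0303, 0 → R0 = 3.4929
x·lx·mx: 0, 2.0416, 1.8216, 0.93, 0.8008, 0.1515, 0 → Σ = 5.7455
T = 5.7455 / 3.4929 = 1.644908… → 1.645

1.645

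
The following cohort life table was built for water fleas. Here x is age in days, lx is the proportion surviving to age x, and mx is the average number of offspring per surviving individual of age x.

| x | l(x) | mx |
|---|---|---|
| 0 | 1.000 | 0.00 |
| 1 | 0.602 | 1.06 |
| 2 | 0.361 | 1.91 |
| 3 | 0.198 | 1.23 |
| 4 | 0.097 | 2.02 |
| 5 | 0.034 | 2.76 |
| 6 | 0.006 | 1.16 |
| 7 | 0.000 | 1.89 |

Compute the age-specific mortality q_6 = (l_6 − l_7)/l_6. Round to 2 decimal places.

1.00

q_6 = (l_6 − l_7) / l_6 = (0.006 − 0) / 0.006
     = 0.006 / 0.006 = 1 → 1.00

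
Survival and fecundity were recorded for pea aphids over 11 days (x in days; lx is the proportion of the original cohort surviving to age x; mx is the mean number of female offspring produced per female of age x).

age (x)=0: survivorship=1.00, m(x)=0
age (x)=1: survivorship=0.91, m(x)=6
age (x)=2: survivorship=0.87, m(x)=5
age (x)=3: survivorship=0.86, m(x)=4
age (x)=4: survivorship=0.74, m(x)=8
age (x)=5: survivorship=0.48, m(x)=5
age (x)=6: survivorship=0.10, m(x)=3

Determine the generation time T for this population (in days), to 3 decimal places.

2.833

lx·mx: 0, 5.46, 4.35, 3.44, 5.92, 2.4, 0.3 → R0 = 21.87
x·lx·mx: 0, 5.46, 8.7, 10.32, 23.68, 12, 1.8 → Σ = 61.96
T = 61.96 / 21.87 = 2.833105… → 2.833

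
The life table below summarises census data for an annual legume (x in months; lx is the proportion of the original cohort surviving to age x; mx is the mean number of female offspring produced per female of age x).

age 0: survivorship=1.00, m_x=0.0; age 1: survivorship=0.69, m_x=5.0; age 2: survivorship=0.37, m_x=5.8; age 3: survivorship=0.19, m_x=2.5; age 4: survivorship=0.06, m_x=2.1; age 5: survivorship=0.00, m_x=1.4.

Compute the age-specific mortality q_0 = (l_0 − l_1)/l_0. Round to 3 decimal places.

0.310

q_0 = (l_0 − l_1) / l_0 = (1 − 0.69) / 1
     = 0.31 / 1 = 0.31 → 0.310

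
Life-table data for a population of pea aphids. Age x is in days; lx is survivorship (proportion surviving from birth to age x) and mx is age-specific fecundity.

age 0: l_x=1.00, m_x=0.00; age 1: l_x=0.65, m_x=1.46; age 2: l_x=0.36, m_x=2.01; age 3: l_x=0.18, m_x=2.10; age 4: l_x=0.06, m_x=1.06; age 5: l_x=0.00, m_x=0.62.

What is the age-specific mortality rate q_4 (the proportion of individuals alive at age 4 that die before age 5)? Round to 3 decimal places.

q_4 = (l_4 − l_5) / l_4 = (0.06 − 0) / 0.06
     = 0.06 / 0.06 = 1 → 1.000

1.000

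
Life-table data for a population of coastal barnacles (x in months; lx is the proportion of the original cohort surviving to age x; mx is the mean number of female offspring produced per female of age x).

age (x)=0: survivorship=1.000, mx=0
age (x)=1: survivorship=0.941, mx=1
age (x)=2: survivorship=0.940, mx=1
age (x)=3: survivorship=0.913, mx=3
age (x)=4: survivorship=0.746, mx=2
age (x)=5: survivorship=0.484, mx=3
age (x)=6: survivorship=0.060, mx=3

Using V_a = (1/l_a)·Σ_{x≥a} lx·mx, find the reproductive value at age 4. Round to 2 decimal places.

4.19

lx·mx for x ≥ 4: 1.492, 1.452, 0.18 → sum = 3.124
V_4 = 3.124 / l_4 = 3.124 / 0.746 = 4.187668… → 4.19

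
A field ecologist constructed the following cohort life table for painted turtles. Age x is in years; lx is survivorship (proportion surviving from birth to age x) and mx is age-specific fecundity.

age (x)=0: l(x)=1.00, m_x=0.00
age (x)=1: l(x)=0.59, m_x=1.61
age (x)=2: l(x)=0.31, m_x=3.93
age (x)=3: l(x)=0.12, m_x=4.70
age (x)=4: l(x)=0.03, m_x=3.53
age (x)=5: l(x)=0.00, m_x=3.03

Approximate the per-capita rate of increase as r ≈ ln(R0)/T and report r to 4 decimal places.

0.5381

R0 = Σ lx·mx = 0 + 0.9499 + 1.2183 + 0.564 + 0.1059 + 0 = 2.8381
Σ x·lx·mx = 5.5021; T = 5.5021/2.8381 = 1.93866…
r ≈ ln(R0)/T = ln(2.8381)/1.93866… = 0.538071… → 0.5381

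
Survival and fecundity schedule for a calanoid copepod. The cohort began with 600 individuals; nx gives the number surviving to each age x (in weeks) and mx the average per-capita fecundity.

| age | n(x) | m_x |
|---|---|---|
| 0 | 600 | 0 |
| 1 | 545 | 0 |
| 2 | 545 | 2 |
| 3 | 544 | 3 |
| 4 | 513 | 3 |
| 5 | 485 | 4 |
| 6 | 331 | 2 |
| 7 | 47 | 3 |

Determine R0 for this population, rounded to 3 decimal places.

11.673

lx = nx/n0 = nx/600: 1, 0.90833…, 0.90833…, 0.90667…, 0.855, 0.80833…, 0.55167…, 0.07833…
lx·mx by age: 0, 0, 1.816667…, 2.72…, 2.565, 3.233333…, 1.103333…, 0.235…
R0 = Σ lx·mx = 11.673333… → 11.673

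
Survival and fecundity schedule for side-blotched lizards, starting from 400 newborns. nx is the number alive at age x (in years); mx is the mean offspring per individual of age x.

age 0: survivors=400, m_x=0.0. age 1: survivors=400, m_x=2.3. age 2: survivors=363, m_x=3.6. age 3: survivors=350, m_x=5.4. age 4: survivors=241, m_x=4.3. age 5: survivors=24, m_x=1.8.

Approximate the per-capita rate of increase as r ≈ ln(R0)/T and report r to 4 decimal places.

lx = nx/n0 = nx/400: 1, 1, 0.9075, 0.875, 0.6025, 0.06
R0 = Σ lx·mx = 0 + 2.3 + 3.267 + 4.725 + 2.59075 + 0.108 = 12.99075
Σ x·lx·mx = 33.912; T = 33.912/12.99075 = 2.61047…
r ≈ ln(R0)/T = ln(12.99075)/2.61047… = 0.982289… → 0.9823

0.9823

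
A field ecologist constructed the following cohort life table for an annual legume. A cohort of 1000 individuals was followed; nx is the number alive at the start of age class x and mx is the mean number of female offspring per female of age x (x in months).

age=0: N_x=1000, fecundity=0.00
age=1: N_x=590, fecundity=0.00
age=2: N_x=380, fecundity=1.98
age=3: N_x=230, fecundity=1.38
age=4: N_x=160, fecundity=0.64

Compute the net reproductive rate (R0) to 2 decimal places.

1.17

lx = nx/n0 = nx/1000: 1, 0.59, 0.38, 0.23, 0.16
lx·mx by age: 0, 0, 0.7524, 0.3174, 0.1024
R0 = Σ lx·mx = 1.1722 → 1.17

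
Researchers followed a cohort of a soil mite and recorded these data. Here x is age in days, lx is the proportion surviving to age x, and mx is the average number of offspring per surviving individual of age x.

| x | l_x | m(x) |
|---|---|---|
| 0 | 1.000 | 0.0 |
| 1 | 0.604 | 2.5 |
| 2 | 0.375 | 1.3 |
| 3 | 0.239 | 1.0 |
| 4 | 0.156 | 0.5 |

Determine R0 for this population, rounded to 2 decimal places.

2.31

lx·mx by age: 0, 1.51, 0.4875, 0.239, 0.078
R0 = Σ lx·mx = 2.3145 → 2.31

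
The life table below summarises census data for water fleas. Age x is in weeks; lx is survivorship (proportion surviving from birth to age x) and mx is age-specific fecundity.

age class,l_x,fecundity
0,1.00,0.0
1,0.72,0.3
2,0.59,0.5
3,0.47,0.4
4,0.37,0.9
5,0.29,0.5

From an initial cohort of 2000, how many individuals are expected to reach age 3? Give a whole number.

940

Expected survivors = N0 · l_3 = 2000 × 0.47 = 940 → 940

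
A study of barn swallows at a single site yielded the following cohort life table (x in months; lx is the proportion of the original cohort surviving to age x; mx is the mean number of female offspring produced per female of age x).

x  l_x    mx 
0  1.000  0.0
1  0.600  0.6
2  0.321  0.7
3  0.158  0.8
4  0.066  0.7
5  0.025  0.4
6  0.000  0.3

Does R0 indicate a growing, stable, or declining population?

declining

R0 = Σ lx·mx = 0 + 0.36 + 0.2247 + 0.1264 + 0.0462 + 0.01 + 0 = 0.7673
R0 < 1, so the population is declining.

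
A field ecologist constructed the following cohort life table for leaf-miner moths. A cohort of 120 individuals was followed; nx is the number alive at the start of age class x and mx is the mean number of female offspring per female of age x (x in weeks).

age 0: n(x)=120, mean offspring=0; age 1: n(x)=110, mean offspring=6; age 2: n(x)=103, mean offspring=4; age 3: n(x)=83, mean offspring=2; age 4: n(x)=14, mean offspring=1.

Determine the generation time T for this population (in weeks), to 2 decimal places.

lx = nx/n0 = nx/120: 1, 0.91667…, 0.85833…, 0.69167…, 0.11667…
lx·mx: 0, 5.5…, 3.433333…, 1.383333…, 0.116667… → R0 = 10.433333…
x·lx·mx: 0, 5.5…, 6.866667…, 4.15…, 0.466667… → Σ = 16.983333…
T = 16.983333… / 10.433333… = 1.627796… → 1.63

1.63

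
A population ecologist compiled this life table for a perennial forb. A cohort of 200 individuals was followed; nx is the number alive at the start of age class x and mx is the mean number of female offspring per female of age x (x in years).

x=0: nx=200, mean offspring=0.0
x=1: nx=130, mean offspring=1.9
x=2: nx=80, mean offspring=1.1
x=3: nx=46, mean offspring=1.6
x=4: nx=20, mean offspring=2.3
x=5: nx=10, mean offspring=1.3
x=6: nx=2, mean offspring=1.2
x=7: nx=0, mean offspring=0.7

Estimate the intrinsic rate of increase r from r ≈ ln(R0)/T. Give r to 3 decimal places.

lx = nx/n0 = nx/200: 1, 0.65, 0.4, 0.23, 0.1, 0.05, 0.01, 0
R0 = Σ lx·mx = 0 + 1.235 + 0.44 + 0.368 + 0.23 + 0.065 + 0.012 + 0 = 2.35
Σ x·lx·mx = 4.536; T = 4.536/2.35 = 1.93021…
r ≈ ln(R0)/T = ln(2.35)/1.93021… = 0.44265… → 0.443

0.443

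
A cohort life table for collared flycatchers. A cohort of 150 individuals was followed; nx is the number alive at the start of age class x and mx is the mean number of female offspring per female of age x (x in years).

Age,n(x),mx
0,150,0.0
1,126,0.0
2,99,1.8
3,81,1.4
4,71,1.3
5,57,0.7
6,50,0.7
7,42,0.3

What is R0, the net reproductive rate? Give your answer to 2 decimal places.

3.14

lx = nx/n0 = nx/150: 1, 0.84, 0.66, 0.54, 0.47333…, 0.38, 0.33333…, 0.28
lx·mx by age: 0, 0, 1.188, 0.756, 0.615333…, 0.266, 0.233333…, 0.084
R0 = Σ lx·mx = 3.142667… → 3.14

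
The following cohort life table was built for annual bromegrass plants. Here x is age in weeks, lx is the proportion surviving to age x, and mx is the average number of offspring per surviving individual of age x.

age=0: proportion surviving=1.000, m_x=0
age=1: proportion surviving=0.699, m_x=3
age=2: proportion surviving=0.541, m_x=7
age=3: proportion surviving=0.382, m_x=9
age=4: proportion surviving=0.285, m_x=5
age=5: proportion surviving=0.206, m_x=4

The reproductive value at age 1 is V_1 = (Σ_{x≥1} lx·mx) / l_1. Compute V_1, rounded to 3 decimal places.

16.554

lx·mx for x ≥ 1: 2.097, 3.787, 3.438, 1.425, 0.824 → sum = 11.571
V_1 = 11.571 / l_1 = 11.571 / 0.699 = 16.553648… → 16.554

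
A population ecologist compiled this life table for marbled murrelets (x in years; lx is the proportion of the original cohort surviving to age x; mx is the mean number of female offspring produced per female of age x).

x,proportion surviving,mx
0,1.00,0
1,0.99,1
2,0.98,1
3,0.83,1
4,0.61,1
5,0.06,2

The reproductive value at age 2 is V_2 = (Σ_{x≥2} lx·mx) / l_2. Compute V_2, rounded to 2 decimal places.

2.59

lx·mx for x ≥ 2: 0.98, 0.83, 0.61, 0.12 → sum = 2.54
V_2 = 2.54 / l_2 = 2.54 / 0.98 = 2.591837… → 2.59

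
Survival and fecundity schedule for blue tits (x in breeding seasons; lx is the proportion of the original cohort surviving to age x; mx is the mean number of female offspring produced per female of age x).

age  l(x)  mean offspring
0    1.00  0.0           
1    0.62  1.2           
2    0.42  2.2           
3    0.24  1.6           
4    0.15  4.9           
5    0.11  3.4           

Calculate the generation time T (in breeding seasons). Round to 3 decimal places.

lx·mx: 0, 0.744, 0.924, 0.384, 0.735, 0.374 → R0 = 3.161
x·lx·mx: 0, 0.744, 1.848, 1.152, 2.94, 1.87 → Σ = 8.554
T = 8.554 / 3.161 = 2.706106… → 2.706

2.706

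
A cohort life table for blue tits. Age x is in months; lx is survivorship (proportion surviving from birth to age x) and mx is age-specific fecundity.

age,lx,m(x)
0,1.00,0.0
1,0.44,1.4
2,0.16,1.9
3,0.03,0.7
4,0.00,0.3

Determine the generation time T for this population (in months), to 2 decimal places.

1.37

lx·mx: 0, 0.616, 0.304, 0.021, 0 → R0 = 0.941
x·lx·mx: 0, 0.616, 0.608, 0.063, 0 → Σ = 1.287
T = 1.287 / 0.941 = 1.367694… → 1.37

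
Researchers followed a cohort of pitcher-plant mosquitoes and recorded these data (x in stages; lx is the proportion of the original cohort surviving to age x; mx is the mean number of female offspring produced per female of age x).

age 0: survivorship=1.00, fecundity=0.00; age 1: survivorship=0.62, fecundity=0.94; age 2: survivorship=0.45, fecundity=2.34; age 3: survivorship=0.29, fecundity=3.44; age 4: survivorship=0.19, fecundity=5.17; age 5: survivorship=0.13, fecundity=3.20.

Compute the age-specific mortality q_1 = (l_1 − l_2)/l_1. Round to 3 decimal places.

q_1 = (l_1 − l_2) / l_1 = (0.62 − 0.45) / 0.62
     = 0.17 / 0.62 = 0.274194… → 0.274

0.274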